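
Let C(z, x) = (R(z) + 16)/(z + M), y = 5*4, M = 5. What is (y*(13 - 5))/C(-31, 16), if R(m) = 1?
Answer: -4160/17 ≈ -244.71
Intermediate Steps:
y = 20
C(z, x) = 17/(5 + z) (C(z, x) = (1 + 16)/(z + 5) = 17/(5 + z))
(y*(13 - 5))/C(-31, 16) = (20*(13 - 5))/((17/(5 - 31))) = (20*8)/((17/(-26))) = 160/((17*(-1/26))) = 160/(-17/26) = 160*(-26/17) = -4160/17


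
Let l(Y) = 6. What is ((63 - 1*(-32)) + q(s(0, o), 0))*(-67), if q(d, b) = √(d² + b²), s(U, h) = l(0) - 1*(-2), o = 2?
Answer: -6901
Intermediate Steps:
s(U, h) = 8 (s(U, h) = 6 - 1*(-2) = 6 + 2 = 8)
q(d, b) = √(b² + d²)
((63 - 1*(-32)) + q(s(0, o), 0))*(-67) = ((63 - 1*(-32)) + √(0² + 8²))*(-67) = ((63 + 32) + √(0 + 64))*(-67) = (95 + √64)*(-67) = (95 + 8)*(-67) = 103*(-67) = -6901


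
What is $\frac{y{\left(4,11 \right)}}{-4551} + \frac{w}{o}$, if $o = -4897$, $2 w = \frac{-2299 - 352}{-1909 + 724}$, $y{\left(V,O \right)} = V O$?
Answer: $- \frac{58080429}{5868711710} \approx -0.0098966$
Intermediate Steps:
$y{\left(V,O \right)} = O V$
$w = \frac{2651}{2370}$ ($w = \frac{\left(-2299 - 352\right) \frac{1}{-1909 + 724}}{2} = \frac{\left(-2651\right) \frac{1}{-1185}}{2} = \frac{\left(-2651\right) \left(- \frac{1}{1185}\right)}{2} = \frac{1}{2} \cdot \frac{2651}{1185} = \frac{2651}{2370} \approx 1.1186$)
$\frac{y{\left(4,11 \right)}}{-4551} + \frac{w}{o} = \frac{11 \cdot 4}{-4551} + \frac{2651}{2370 \left(-4897\right)} = 44 \left(- \frac{1}{4551}\right) + \frac{2651}{2370} \left(- \frac{1}{4897}\right) = - \frac{44}{4551} - \frac{2651}{11605890} = - \frac{58080429}{5868711710}$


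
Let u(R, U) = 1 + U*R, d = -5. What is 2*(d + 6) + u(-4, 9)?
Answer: -33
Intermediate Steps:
u(R, U) = 1 + R*U
2*(d + 6) + u(-4, 9) = 2*(-5 + 6) + (1 - 4*9) = 2*1 + (1 - 36) = 2 - 35 = -33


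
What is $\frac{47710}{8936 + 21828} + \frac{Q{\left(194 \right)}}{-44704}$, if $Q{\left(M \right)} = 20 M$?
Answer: $\frac{62920735}{42977308} \approx 1.464$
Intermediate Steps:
$\frac{47710}{8936 + 21828} + \frac{Q{\left(194 \right)}}{-44704} = \frac{47710}{8936 + 21828} + \frac{20 \cdot 194}{-44704} = \frac{47710}{30764} + 3880 \left(- \frac{1}{44704}\right) = 47710 \cdot \frac{1}{30764} - \frac{485}{5588} = \frac{23855}{15382} - \frac{485}{5588} = \frac{62920735}{42977308}$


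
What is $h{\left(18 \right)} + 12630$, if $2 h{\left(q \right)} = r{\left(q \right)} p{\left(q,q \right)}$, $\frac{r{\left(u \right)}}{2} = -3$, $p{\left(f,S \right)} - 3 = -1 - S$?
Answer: $12678$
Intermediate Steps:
$p{\left(f,S \right)} = 2 - S$ ($p{\left(f,S \right)} = 3 - \left(1 + S\right) = 2 - S$)
$r{\left(u \right)} = -6$ ($r{\left(u \right)} = 2 \left(-3\right) = -6$)
$h{\left(q \right)} = -6 + 3 q$ ($h{\left(q \right)} = \frac{\left(-6\right) \left(2 - q\right)}{2} = \frac{-12 + 6 q}{2} = -6 + 3 q$)
$h{\left(18 \right)} + 12630 = \left(-6 + 3 \cdot 18\right) + 12630 = \left(-6 + 54\right) + 12630 = 48 + 12630 = 12678$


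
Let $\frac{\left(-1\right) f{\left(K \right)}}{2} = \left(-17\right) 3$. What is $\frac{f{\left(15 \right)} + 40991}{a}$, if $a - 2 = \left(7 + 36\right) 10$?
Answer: $\frac{41093}{432} \approx 95.123$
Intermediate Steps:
$f{\left(K \right)} = 102$ ($f{\left(K \right)} = - 2 \left(\left(-17\right) 3\right) = \left(-2\right) \left(-51\right) = 102$)
$a = 432$ ($a = 2 + \left(7 + 36\right) 10 = 2 + 43 \cdot 10 = 2 + 430 = 432$)
$\frac{f{\left(15 \right)} + 40991}{a} = \frac{102 + 40991}{432} = 41093 \cdot \frac{1}{432} = \frac{41093}{432}$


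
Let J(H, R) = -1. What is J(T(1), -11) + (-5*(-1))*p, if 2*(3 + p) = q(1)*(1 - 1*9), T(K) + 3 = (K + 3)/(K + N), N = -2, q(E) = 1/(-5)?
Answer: -12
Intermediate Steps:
q(E) = -⅕ (q(E) = 1*(-⅕) = -⅕)
T(K) = -3 + (3 + K)/(-2 + K) (T(K) = -3 + (K + 3)/(K - 2) = -3 + (3 + K)/(-2 + K))
p = -11/5 (p = -3 + (-(1 - 1*9)/5)/2 = -3 + (-(1 - 9)/5)/2 = -3 + (-⅕*(-8))/2 = -3 + (½)*(8/5) = -3 + ⅘ = -11/5 ≈ -2.2000)
J(T(1), -11) + (-5*(-1))*p = -1 - 5*(-1)*(-11/5) = -1 + 5*(-11/5) = -1 - 11 = -12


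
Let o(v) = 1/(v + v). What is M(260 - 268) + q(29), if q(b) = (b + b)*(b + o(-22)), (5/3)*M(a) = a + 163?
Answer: 39021/22 ≈ 1773.7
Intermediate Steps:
o(v) = 1/(2*v)
M(a) = 489/5 + 3*a/5 (M(a) = 3*(a + 163)/5 = 3*(163 + a)/5 = 489/5 + 3*a/5)
q(b) = 2*b*(-1/44 + b) (q(b) = (b + b)*(b + (1/2)/(-22)) = (2*b)*(b + (1/2)*(-1/22)) = (2*b)*(b - 1/44) = (2*b)*(-1/44 + b) = 2*b*(-1/44 + b))
M(260 - 268) + q(29) = (489/5 + 3*(260 - 268)/5) + (1/22)*29*(-1 + 44*29) = (489/5 + (3/5)*(-8)) + (1/22)*29*(-1 + 1276) = (489/5 - 24/5) + (1/22)*29*1275 = 93 + 36975/22 = 39021/22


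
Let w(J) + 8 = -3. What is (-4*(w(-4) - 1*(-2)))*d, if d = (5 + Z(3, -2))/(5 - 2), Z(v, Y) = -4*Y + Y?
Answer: 132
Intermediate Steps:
Z(v, Y) = -3*Y
w(J) = -11 (w(J) = -8 - 3 = -11)
d = 11/3 (d = (5 - 3*(-2))/(5 - 2) = (5 + 6)/3 = 11*(1/3) = 11/3 ≈ 3.6667)
(-4*(w(-4) - 1*(-2)))*d = -4*(-11 - 1*(-2))*(11/3) = -4*(-11 + 2)*(11/3) = -4*(-9)*(11/3) = 36*(11/3) = 132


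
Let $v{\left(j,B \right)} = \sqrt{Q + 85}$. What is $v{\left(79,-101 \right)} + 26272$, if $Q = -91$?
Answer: $26272 + i \sqrt{6} \approx 26272.0 + 2.4495 i$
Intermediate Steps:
$v{\left(j,B \right)} = i \sqrt{6}$ ($v{\left(j,B \right)} = \sqrt{-91 + 85} = \sqrt{-6} = i \sqrt{6}$)
$v{\left(79,-101 \right)} + 26272 = i \sqrt{6} + 26272 = 26272 + i \sqrt{6}$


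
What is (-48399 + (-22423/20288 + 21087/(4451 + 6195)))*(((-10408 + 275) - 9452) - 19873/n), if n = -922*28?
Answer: 377504082424935414957/398278272512 ≈ 9.4784e+8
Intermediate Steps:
n = -25816
(-48399 + (-22423/20288 + 21087/(4451 + 6195)))*(((-10408 + 275) - 9452) - 19873/n) = (-48399 + (-22423/20288 + 21087/(4451 + 6195)))*(((-10408 + 275) - 9452) - 19873/(-25816)) = (-48399 + (-22423*1/20288 + 21087/10646))*((-10133 - 9452) - 19873*(-1/25816)) = (-48399 + (-22423/20288 + 21087*(1/10646)))*(-19585 + 2839/3688) = (-48399 + (-22423/20288 + 21087/10646))*(-72226641/3688) = (-48399 + 94548899/107993024)*(-72226641/3688) = -5226659819677/107993024*(-72226641/3688) = 377504082424935414957/398278272512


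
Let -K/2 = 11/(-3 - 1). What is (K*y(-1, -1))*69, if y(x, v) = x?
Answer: -759/2 ≈ -379.50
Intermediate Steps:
K = 11/2 (K = -2*11/(-3 - 1) = -2*11/(-4) = -(-1)*11/2 = -2*(-11/4) = 11/2 ≈ 5.5000)
(K*y(-1, -1))*69 = ((11/2)*(-1))*69 = -11/2*69 = -759/2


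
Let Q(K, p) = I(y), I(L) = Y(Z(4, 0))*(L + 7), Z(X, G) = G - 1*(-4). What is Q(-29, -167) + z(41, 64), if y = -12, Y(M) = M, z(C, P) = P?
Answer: 44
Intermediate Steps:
Z(X, G) = 4 + G (Z(X, G) = G + 4 = 4 + G)
I(L) = 28 + 4*L (I(L) = (4 + 0)*(L + 7) = 4*(7 + L) = 28 + 4*L)
Q(K, p) = -20 (Q(K, p) = 28 + 4*(-12) = 28 - 48 = -20)
Q(-29, -167) + z(41, 64) = -20 + 64 = 44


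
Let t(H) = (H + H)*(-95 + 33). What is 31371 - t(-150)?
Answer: 12771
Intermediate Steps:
t(H) = -124*H (t(H) = (2*H)*(-62) = -124*H)
31371 - t(-150) = 31371 - (-124)*(-150) = 31371 - 1*18600 = 31371 - 18600 = 12771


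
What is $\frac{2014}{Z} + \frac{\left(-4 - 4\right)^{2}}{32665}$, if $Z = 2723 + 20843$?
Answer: $\frac{33647767}{384891695} \approx 0.087421$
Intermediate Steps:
$Z = 23566$
$\frac{2014}{Z} + \frac{\left(-4 - 4\right)^{2}}{32665} = \frac{2014}{23566} + \frac{\left(-4 - 4\right)^{2}}{32665} = 2014 \cdot \frac{1}{23566} + \left(-4 - 4\right)^{2} \cdot \frac{1}{32665} = \frac{1007}{11783} + \left(-8\right)^{2} \cdot \frac{1}{32665} = \frac{1007}{11783} + 64 \cdot \frac{1}{32665} = \frac{1007}{11783} + \frac{64}{32665} = \frac{33647767}{384891695}$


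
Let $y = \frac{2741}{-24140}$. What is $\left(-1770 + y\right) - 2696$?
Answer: $- \frac{107811981}{24140} \approx -4466.1$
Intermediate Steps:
$y = - \frac{2741}{24140}$ ($y = 2741 \left(- \frac{1}{24140}\right) = - \frac{2741}{24140} \approx -0.11355$)
$\left(-1770 + y\right) - 2696 = \left(-1770 - \frac{2741}{24140}\right) - 2696 = - \frac{42730541}{24140} - 2696 = - \frac{107811981}{24140}$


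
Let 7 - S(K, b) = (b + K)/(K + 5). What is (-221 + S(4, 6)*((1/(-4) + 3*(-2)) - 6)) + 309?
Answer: 571/36 ≈ 15.861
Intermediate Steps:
S(K, b) = 7 - (K + b)/(5 + K) (S(K, b) = 7 - (b + K)/(K + 5) = 7 - (K + b)/(5 + K))
(-221 + S(4, 6)*((1/(-4) + 3*(-2)) - 6)) + 309 = (-221 + ((35 - 1*6 + 6*4)/(5 + 4))*((1/(-4) + 3*(-2)) - 6)) + 309 = (-221 + ((35 - 6 + 24)/9)*((-¼ - 6) - 6)) + 309 = (-221 + ((⅑)*53)*(-25/4 - 6)) + 309 = (-221 + (53/9)*(-49/4)) + 309 = (-221 - 2597/36) + 309 = -10553/36 + 309 = 571/36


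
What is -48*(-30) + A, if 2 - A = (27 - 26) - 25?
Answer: 1466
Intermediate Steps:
A = 26 (A = 2 - ((27 - 26) - 25) = 2 - (1 - 25) = 2 - 1*(-24) = 2 + 24 = 26)
-48*(-30) + A = -48*(-30) + 26 = 1440 + 26 = 1466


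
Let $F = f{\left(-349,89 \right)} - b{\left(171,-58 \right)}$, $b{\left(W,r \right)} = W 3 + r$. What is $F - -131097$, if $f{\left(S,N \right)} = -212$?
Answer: $130430$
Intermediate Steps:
$b{\left(W,r \right)} = r + 3 W$ ($b{\left(W,r \right)} = 3 W + r = r + 3 W$)
$F = -667$ ($F = -212 - \left(-58 + 3 \cdot 171\right) = -212 - \left(-58 + 513\right) = -212 - 455 = -667$)
$F - -131097 = -667 - -131097 = -667 + 131097 = 130430$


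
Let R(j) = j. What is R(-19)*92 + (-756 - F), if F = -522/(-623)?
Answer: -1560514/623 ≈ -2504.8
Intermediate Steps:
F = 522/623 (F = -522*(-1/623) = 522/623 ≈ 0.83788)
R(-19)*92 + (-756 - F) = -19*92 + (-756 - 1*522/623) = -1748 + (-756 - 522/623) = -1748 - 471510/623 = -1560514/623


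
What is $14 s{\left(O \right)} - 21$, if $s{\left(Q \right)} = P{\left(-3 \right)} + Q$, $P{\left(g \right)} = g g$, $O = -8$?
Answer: $-7$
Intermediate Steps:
$P{\left(g \right)} = g^{2}$
$s{\left(Q \right)} = 9 + Q$ ($s{\left(Q \right)} = \left(-3\right)^{2} + Q = 9 + Q$)
$14 s{\left(O \right)} - 21 = 14 \left(9 - 8\right) - 21 = 14 \cdot 1 - 21 = 14 - 21 = -7$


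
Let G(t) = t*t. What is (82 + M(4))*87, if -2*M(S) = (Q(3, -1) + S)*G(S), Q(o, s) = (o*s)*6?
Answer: 16878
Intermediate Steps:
Q(o, s) = 6*o*s
G(t) = t**2
M(S) = -S**2*(-18 + S)/2 (M(S) = -(6*3*(-1) + S)*S**2/2 = -(-18 + S)*S**2/2 = -S**2*(-18 + S)/2)
(82 + M(4))*87 = (82 + (1/2)*4**2*(18 - 1*4))*87 = (82 + (1/2)*16*(18 - 4))*87 = (82 + (1/2)*16*14)*87 = (82 + 112)*87 = 194*87 = 16878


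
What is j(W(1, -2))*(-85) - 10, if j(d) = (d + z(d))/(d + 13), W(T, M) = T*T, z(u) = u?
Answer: -155/7 ≈ -22.143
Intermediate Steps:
W(T, M) = T**2
j(d) = 2*d/(13 + d) (j(d) = (d + d)/(d + 13) = (2*d)/(13 + d) = 2*d/(13 + d))
j(W(1, -2))*(-85) - 10 = (2*1**2/(13 + 1**2))*(-85) - 10 = (2*1/(13 + 1))*(-85) - 10 = (2*1/14)*(-85) - 10 = (2*1*(1/14))*(-85) - 10 = (1/7)*(-85) - 10 = -85/7 - 10 = -155/7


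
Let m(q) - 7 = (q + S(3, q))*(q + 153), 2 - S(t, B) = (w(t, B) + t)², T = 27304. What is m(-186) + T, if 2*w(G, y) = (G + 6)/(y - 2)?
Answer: 4760876321/141376 ≈ 33675.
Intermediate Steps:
w(G, y) = (6 + G)/(2*(-2 + y)) (w(G, y) = ((G + 6)/(y - 2))/2 = ((6 + G)/(-2 + y))/2 = (6 + G)/(2*(-2 + y)))
S(t, B) = 2 - (t + (6 + t)/(2*(-2 + B)))² (S(t, B) = 2 - ((6 + t)/(2*(-2 + B)) + t)² = 2 - (t + (6 + t)/(2*(-2 + B)))²)
m(q) = 7 + (153 + q)*(2 + q - (-3 + 6*q)²/(4*(-2 + q)²)) (m(q) = 7 + (q + (2 - (6 - 3*3 + 2*q*3)²/(4*(-2 + q)²)))*(q + 153) = 7 + (q + (2 - (6 - 9 + 6*q)²/(4*(-2 + q)²)))*(153 + q) = 7 + (q + (2 - (-3 + 6*q)²/(4*(-2 + q)²)))*(153 + q) = 7 + (2 + q - (-3 + 6*q)²/(4*(-2 + q)²))*(153 + q) = 7 + (153 + q)*(2 + q - (-3 + 6*q)²/(4*(-2 + q)²)))
m(-186) + T = (3631 - 6684*(-186)² + 4*(-186)⁴ + 568*(-186)³ + 2971*(-186))/(4*(4 + (-186)² - 4*(-186))) + 27304 = (3631 - 6684*34596 + 4*1196883216 + 568*(-6434856) - 552606)/(4*(4 + 34596 + 744)) + 27304 = (¼)*(3631 - 231239664 + 4787532864 - 3654998208 - 552606)/35344 + 27304 = (¼)*(1/35344)*900746017 + 27304 = 900746017/141376 + 27304 = 4760876321/141376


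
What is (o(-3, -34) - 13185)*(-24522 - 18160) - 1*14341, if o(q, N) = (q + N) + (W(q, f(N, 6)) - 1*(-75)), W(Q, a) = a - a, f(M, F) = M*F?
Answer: 561125913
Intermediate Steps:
f(M, F) = F*M
W(Q, a) = 0
o(q, N) = 75 + N + q (o(q, N) = (q + N) + (0 - 1*(-75)) = (N + q) + (0 + 75) = (N + q) + 75 = 75 + N + q)
(o(-3, -34) - 13185)*(-24522 - 18160) - 1*14341 = ((75 - 34 - 3) - 13185)*(-24522 - 18160) - 1*14341 = (38 - 13185)*(-42682) - 14341 = -13147*(-42682) - 14341 = 561140254 - 14341 = 561125913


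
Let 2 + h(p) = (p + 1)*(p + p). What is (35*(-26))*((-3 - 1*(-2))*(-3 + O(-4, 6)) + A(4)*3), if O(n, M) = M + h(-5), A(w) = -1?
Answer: 40040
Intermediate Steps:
h(p) = -2 + 2*p*(1 + p) (h(p) = -2 + (p + 1)*(p + p) = -2 + (1 + p)*(2*p) = -2 + 2*p*(1 + p))
O(n, M) = 38 + M (O(n, M) = M + (-2 + 2*(-5) + 2*(-5)²) = M + (-2 - 10 + 2*25) = M + (-2 - 10 + 50) = M + 38 = 38 + M)
(35*(-26))*((-3 - 1*(-2))*(-3 + O(-4, 6)) + A(4)*3) = (35*(-26))*((-3 - 1*(-2))*(-3 + (38 + 6)) - 1*3) = -910*((-3 + 2)*(-3 + 44) - 3) = -910*(-1*41 - 3) = -910*(-41 - 3) = -910*(-44) = 40040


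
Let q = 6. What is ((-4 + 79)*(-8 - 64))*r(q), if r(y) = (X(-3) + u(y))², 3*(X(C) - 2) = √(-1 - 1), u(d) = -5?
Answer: -47400 + 10800*I*√2 ≈ -47400.0 + 15274.0*I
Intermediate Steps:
X(C) = 2 + I*√2/3 (X(C) = 2 + √(-1 - 1)/3 = 2 + √(-2)/3 = 2 + (I*√2)/3 = 2 + I*√2/3)
r(y) = (-3 + I*√2/3)² (r(y) = ((2 + I*√2/3) - 5)² = (-3 + I*√2/3)²)
((-4 + 79)*(-8 - 64))*r(q) = ((-4 + 79)*(-8 - 64))*((9 - I*√2)²/9) = (75*(-72))*((9 - I*√2)²/9) = -600*(9 - I*√2)²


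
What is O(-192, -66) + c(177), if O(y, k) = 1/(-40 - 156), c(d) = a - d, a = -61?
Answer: -46649/196 ≈ -238.01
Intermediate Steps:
c(d) = -61 - d
O(y, k) = -1/196 (O(y, k) = 1/(-196) = -1/196)
O(-192, -66) + c(177) = -1/196 + (-61 - 1*177) = -1/196 + (-61 - 177) = -1/196 - 238 = -46649/196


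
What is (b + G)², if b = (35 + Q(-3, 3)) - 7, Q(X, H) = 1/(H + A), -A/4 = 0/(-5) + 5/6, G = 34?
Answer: 3481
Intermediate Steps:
A = -10/3 (A = -4*(0/(-5) + 5/6) = -4*(0*(-⅕) + 5*(⅙)) = -4*(0 + ⅚) = -4*⅚ = -10/3 ≈ -3.3333)
Q(X, H) = 1/(-10/3 + H) (Q(X, H) = 1/(H - 10/3) = 1/(-10/3 + H))
b = 25 (b = (35 + 3/(-10 + 3*3)) - 7 = (35 + 3/(-10 + 9)) - 7 = (35 + 3/(-1)) - 7 = (35 + 3*(-1)) - 7 = (35 - 3) - 7 = 32 - 7 = 25)
(b + G)² = (25 + 34)² = 59² = 3481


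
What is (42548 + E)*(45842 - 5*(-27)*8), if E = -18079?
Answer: 1148134418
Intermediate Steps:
(42548 + E)*(45842 - 5*(-27)*8) = (42548 - 18079)*(45842 - 5*(-27)*8) = 24469*(45842 + 135*8) = 24469*(45842 + 1080) = 24469*46922 = 1148134418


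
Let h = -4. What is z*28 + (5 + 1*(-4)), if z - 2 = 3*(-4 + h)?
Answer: -615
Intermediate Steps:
z = -22 (z = 2 + 3*(-4 - 4) = 2 + 3*(-8) = 2 - 24 = -22)
z*28 + (5 + 1*(-4)) = -22*28 + (5 + 1*(-4)) = -616 + (5 - 4) = -616 + 1 = -615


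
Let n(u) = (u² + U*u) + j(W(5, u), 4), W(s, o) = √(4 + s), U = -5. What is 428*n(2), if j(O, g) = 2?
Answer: -1712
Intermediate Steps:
n(u) = 2 + u² - 5*u (n(u) = (u² - 5*u) + 2 = 2 + u² - 5*u)
428*n(2) = 428*(2 + 2² - 5*2) = 428*(2 + 4 - 10) = 428*(-4) = -1712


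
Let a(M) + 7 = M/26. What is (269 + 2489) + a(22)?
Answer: 35774/13 ≈ 2751.8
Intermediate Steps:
a(M) = -7 + M/26
(269 + 2489) + a(22) = (269 + 2489) + (-7 + (1/26)*22) = 2758 + (-7 + 11/13) = 2758 - 80/13 = 35774/13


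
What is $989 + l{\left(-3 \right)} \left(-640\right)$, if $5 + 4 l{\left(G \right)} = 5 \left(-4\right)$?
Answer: $4989$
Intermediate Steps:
$l{\left(G \right)} = - \frac{25}{4}$ ($l{\left(G \right)} = - \frac{5}{4} + \frac{5 \left(-4\right)}{4} = - \frac{5}{4} + \frac{1}{4} \left(-20\right) = - \frac{5}{4} - 5 = - \frac{25}{4}$)
$989 + l{\left(-3 \right)} \left(-640\right) = 989 - -4000 = 989 + 4000 = 4989$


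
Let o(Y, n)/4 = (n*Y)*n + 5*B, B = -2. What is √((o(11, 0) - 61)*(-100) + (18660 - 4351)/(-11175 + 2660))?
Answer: √732180931365/8515 ≈ 100.49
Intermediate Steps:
o(Y, n) = -40 + 4*Y*n² (o(Y, n) = 4*((n*Y)*n + 5*(-2)) = 4*((Y*n)*n - 10) = 4*(Y*n² - 10) = 4*(-10 + Y*n²) = -40 + 4*Y*n²)
√((o(11, 0) - 61)*(-100) + (18660 - 4351)/(-11175 + 2660)) = √(((-40 + 4*11*0²) - 61)*(-100) + (18660 - 4351)/(-11175 + 2660)) = √(((-40 + 4*11*0) - 61)*(-100) + 14309/(-8515)) = √(((-40 + 0) - 61)*(-100) + 14309*(-1/8515)) = √((-40 - 61)*(-100) - 14309/8515) = √(-101*(-100) - 14309/8515) = √(10100 - 14309/8515) = √(85987191/8515) = √732180931365/8515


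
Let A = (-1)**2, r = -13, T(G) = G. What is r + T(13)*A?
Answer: 0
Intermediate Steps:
A = 1
r + T(13)*A = -13 + 13*1 = -13 + 13 = 0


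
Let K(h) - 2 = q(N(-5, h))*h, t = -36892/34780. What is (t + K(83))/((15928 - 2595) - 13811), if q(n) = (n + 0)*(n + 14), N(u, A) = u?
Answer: 16233829/2078105 ≈ 7.8118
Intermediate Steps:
q(n) = n*(14 + n)
t = -9223/8695 (t = -36892*1/34780 = -9223/8695 ≈ -1.0607)
K(h) = 2 - 45*h (K(h) = 2 + (-5*(14 - 5))*h = 2 + (-5*9)*h = 2 - 45*h)
(t + K(83))/((15928 - 2595) - 13811) = (-9223/8695 + (2 - 45*83))/((15928 - 2595) - 13811) = (-9223/8695 + (2 - 3735))/(13333 - 13811) = (-9223/8695 - 3733)/(-478) = -32467658/8695*(-1/478) = 16233829/2078105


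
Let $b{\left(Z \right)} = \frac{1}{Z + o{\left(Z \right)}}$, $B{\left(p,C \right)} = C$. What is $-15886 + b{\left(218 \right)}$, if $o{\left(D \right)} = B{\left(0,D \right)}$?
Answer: $- \frac{6926295}{436} \approx -15886.0$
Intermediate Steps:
$o{\left(D \right)} = D$
$b{\left(Z \right)} = \frac{1}{2 Z}$ ($b{\left(Z \right)} = \frac{1}{Z + Z} = \frac{1}{2 Z}$)
$-15886 + b{\left(218 \right)} = -15886 + \frac{1}{2 \cdot 218} = -15886 + \frac{1}{2} \cdot \frac{1}{218} = -15886 + \frac{1}{436} = - \frac{6926295}{436}$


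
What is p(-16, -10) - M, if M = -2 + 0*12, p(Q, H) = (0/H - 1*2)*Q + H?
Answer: 24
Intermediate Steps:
p(Q, H) = H - 2*Q (p(Q, H) = (0 - 2)*Q + H = -2*Q + H = H - 2*Q)
M = -2 (M = -2 + 0 = -2)
p(-16, -10) - M = (-10 - 2*(-16)) - 1*(-2) = (-10 + 32) + 2 = 22 + 2 = 24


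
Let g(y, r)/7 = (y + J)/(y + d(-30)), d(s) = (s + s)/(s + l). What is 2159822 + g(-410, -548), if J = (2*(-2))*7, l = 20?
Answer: 436285577/202 ≈ 2.1598e+6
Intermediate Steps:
J = -28 (J = -4*7 = -28)
d(s) = 2*s/(20 + s) (d(s) = (s + s)/(s + 20) = (2*s)/(20 + s) = 2*s/(20 + s))
g(y, r) = 7*(-28 + y)/(6 + y) (g(y, r) = 7*((y - 28)/(y + 2*(-30)/(20 - 30))) = 7*((-28 + y)/(y + 2*(-30)/(-10))) = 7*((-28 + y)/(y + 2*(-30)*(-1/10))) = 7*((-28 + y)/(y + 6)) = 7*((-28 + y)/(6 + y)) = 7*(-28 + y)/(6 + y))
2159822 + g(-410, -548) = 2159822 + 7*(-28 - 410)/(6 - 410) = 2159822 + 7*(-438)/(-404) = 2159822 + 7*(-1/404)*(-438) = 2159822 + 1533/202 = 436285577/202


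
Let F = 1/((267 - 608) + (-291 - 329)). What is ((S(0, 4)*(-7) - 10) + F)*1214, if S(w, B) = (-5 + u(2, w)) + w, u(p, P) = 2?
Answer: 12831980/961 ≈ 13353.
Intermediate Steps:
S(w, B) = -3 + w (S(w, B) = (-5 + 2) + w = -3 + w)
F = -1/961 (F = 1/(-341 - 620) = 1/(-961) = -1/961 ≈ -0.0010406)
((S(0, 4)*(-7) - 10) + F)*1214 = (((-3 + 0)*(-7) - 10) - 1/961)*1214 = ((-3*(-7) - 10) - 1/961)*1214 = ((21 - 10) - 1/961)*1214 = (11 - 1/961)*1214 = (10570/961)*1214 = 12831980/961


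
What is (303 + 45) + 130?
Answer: 478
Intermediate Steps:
(303 + 45) + 130 = 348 + 130 = 478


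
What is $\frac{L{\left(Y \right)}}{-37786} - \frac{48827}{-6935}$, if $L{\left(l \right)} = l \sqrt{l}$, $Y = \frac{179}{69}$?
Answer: $\frac{48827}{6935} - \frac{179 \sqrt{12351}}{179899146} \approx 7.0406$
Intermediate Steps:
$Y = \frac{179}{69}$ ($Y = 179 \cdot \frac{1}{69} = \frac{179}{69} \approx 2.5942$)
$L{\left(l \right)} = l^{\frac{3}{2}}$
$\frac{L{\left(Y \right)}}{-37786} - \frac{48827}{-6935} = \frac{\left(\frac{179}{69}\right)^{\frac{3}{2}}}{-37786} - \frac{48827}{-6935} = \frac{179 \sqrt{12351}}{4761} \left(- \frac{1}{37786}\right) - - \frac{48827}{6935} = - \frac{179 \sqrt{12351}}{179899146} + \frac{48827}{6935} = \frac{48827}{6935} - \frac{179 \sqrt{12351}}{179899146}$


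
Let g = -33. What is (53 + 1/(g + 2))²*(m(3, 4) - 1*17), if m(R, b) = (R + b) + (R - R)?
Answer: -26961640/961 ≈ -28056.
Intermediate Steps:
m(R, b) = R + b (m(R, b) = (R + b) + 0 = R + b)
(53 + 1/(g + 2))²*(m(3, 4) - 1*17) = (53 + 1/(-33 + 2))²*((3 + 4) - 1*17) = (53 + 1/(-31))²*(7 - 17) = (53 - 1/31)²*(-10) = (1642/31)²*(-10) = (2696164/961)*(-10) = -26961640/961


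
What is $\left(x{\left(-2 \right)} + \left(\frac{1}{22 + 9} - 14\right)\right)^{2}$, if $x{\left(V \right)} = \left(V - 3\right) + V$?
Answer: $\frac{422500}{961} \approx 439.65$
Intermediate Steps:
$x{\left(V \right)} = -3 + 2 V$ ($x{\left(V \right)} = \left(-3 + V\right) + V = -3 + 2 V$)
$\left(x{\left(-2 \right)} + \left(\frac{1}{22 + 9} - 14\right)\right)^{2} = \left(\left(-3 + 2 \left(-2\right)\right) + \left(\frac{1}{22 + 9} - 14\right)\right)^{2} = \left(\left(-3 - 4\right) - \left(14 - \frac{1}{31}\right)\right)^{2} = \left(-7 + \left(\frac{1}{31} - 14\right)\right)^{2} = \left(-7 - \frac{433}{31}\right)^{2} = \left(- \frac{650}{31}\right)^{2} = \frac{422500}{961}$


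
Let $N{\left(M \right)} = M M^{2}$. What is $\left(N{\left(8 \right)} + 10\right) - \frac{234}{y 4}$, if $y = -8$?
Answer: $\frac{8469}{16} \approx 529.31$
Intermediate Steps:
$N{\left(M \right)} = M^{3}$
$\left(N{\left(8 \right)} + 10\right) - \frac{234}{y 4} = \left(8^{3} + 10\right) - \frac{234}{\left(-8\right) 4} = \left(512 + 10\right) - \frac{234}{-32} = 522 - - \frac{117}{16} = 522 + \frac{117}{16} = \frac{8469}{16}$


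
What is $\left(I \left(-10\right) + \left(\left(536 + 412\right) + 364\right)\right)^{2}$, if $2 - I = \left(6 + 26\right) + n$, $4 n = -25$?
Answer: $\frac{9603801}{4} \approx 2.401 \cdot 10^{6}$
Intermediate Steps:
$n = - \frac{25}{4}$ ($n = \frac{1}{4} \left(-25\right) = - \frac{25}{4} \approx -6.25$)
$I = - \frac{95}{4}$ ($I = 2 - \left(\left(6 + 26\right) - \frac{25}{4}\right) = 2 - \left(32 - \frac{25}{4}\right) = 2 - \frac{103}{4} = - \frac{95}{4} \approx -23.75$)
$\left(I \left(-10\right) + \left(\left(536 + 412\right) + 364\right)\right)^{2} = \left(\left(- \frac{95}{4}\right) \left(-10\right) + \left(\left(536 + 412\right) + 364\right)\right)^{2} = \left(\frac{475}{2} + \left(948 + 364\right)\right)^{2} = \left(\frac{475}{2} + 1312\right)^{2} = \left(\frac{3099}{2}\right)^{2} = \frac{9603801}{4}$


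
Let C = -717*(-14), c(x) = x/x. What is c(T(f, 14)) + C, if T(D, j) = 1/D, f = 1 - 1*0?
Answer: 10039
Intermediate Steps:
f = 1 (f = 1 + 0 = 1)
c(x) = 1
C = 10038
c(T(f, 14)) + C = 1 + 10038 = 10039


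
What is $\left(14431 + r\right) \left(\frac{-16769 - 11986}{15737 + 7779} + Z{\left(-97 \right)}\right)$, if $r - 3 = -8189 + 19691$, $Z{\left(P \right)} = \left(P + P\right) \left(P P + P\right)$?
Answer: $- \frac{275455500360252}{5879} \approx -4.6854 \cdot 10^{10}$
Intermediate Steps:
$Z{\left(P \right)} = 2 P \left(P + P^{2}\right)$ ($Z{\left(P \right)} = 2 P \left(P^{2} + P\right) = 2 P \left(P + P^{2}\right)$)
$r = 11505$ ($r = 3 + \left(-8189 + 19691\right) = 3 + 11502 = 11505$)
$\left(14431 + r\right) \left(\frac{-16769 - 11986}{15737 + 7779} + Z{\left(-97 \right)}\right) = \left(14431 + 11505\right) \left(\frac{-16769 - 11986}{15737 + 7779} + 2 \left(-97\right)^{2} \left(1 - 97\right)\right) = 25936 \left(- \frac{28755}{23516} + 2 \cdot 9409 \left(-96\right)\right) = 25936 \left(\left(-28755\right) \frac{1}{23516} - 1806528\right) = 25936 \left(- \frac{28755}{23516} - 1806528\right) = 25936 \left(- \frac{42482341203}{23516}\right) = - \frac{275455500360252}{5879}$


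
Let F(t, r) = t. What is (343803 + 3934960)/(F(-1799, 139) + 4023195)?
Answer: 4278763/4021396 ≈ 1.0640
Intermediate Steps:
(343803 + 3934960)/(F(-1799, 139) + 4023195) = (343803 + 3934960)/(-1799 + 4023195) = 4278763/4021396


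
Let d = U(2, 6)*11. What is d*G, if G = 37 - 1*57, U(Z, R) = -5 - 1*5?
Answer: 2200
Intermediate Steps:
U(Z, R) = -10 (U(Z, R) = -5 - 5 = -10)
d = -110 (d = -10*11 = -110)
G = -20 (G = 37 - 57 = -20)
d*G = -110*(-20) = 2200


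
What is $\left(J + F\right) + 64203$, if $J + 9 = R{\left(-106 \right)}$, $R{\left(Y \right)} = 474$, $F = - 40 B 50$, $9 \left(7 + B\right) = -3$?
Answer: $\frac{238004}{3} \approx 79335.0$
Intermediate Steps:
$B = - \frac{22}{3}$ ($B = -7 + \frac{1}{9} \left(-3\right) = -7 - \frac{1}{3} = - \frac{22}{3} \approx -7.3333$)
$F = \frac{44000}{3}$ ($F = \left(-40\right) \left(- \frac{22}{3}\right) 50 = \frac{880}{3} \cdot 50 = \frac{44000}{3} \approx 14667.0$)
$J = 465$ ($J = -9 + 474 = 465$)
$\left(J + F\right) + 64203 = \left(465 + \frac{44000}{3}\right) + 64203 = \frac{45395}{3} + 64203 = \frac{238004}{3}$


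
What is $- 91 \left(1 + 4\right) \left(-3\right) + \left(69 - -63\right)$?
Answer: $1497$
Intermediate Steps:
$- 91 \left(1 + 4\right) \left(-3\right) + \left(69 - -63\right) = - 91 \cdot 5 \left(-3\right) + \left(69 + 63\right) = \left(-91\right) \left(-15\right) + 132 = 1365 + 132 = 1497$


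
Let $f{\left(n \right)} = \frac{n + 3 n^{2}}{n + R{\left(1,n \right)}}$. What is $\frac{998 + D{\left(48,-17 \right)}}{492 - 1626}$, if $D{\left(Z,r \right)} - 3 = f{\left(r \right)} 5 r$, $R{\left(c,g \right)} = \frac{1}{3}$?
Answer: $- \frac{2668}{567} \approx -4.7055$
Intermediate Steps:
$R{\left(c,g \right)} = \frac{1}{3}$
$f{\left(n \right)} = \frac{n + 3 n^{2}}{\frac{1}{3} + n}$ ($f{\left(n \right)} = \frac{n + 3 n^{2}}{n + \frac{1}{3}} = \frac{n + 3 n^{2}}{\frac{1}{3} + n}$)
$D{\left(Z,r \right)} = 3 + 15 r^{2}$ ($D{\left(Z,r \right)} = 3 + 3 r 5 r = 3 + 15 r r = 3 + 15 r^{2}$)
$\frac{998 + D{\left(48,-17 \right)}}{492 - 1626} = \frac{998 + \left(3 + 15 \left(-17\right)^{2}\right)}{492 - 1626} = \frac{998 + \left(3 + 15 \cdot 289\right)}{-1134} = \left(998 + \left(3 + 4335\right)\right) \left(- \frac{1}{1134}\right) = \left(998 + 4338\right) \left(- \frac{1}{1134}\right) = 5336 \left(- \frac{1}{1134}\right) = - \frac{2668}{567}$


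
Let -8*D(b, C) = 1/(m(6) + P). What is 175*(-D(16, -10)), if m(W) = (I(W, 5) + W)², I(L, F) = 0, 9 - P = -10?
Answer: 35/88 ≈ 0.39773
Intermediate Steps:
P = 19 (P = 9 - 1*(-10) = 9 + 10 = 19)
m(W) = W² (m(W) = (0 + W)² = W²)
D(b, C) = -1/440 (D(b, C) = -1/(8*(6² + 19)) = -1/(8*(36 + 19)) = -⅛/55 = -⅛*1/55 = -1/440)
175*(-D(16, -10)) = 175*(-1*(-1/440)) = 175*(1/440) = 35/88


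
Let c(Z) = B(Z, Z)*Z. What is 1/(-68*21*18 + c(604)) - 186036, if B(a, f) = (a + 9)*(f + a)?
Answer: -83202501025631/447238712 ≈ -1.8604e+5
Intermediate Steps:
B(a, f) = (9 + a)*(a + f)
c(Z) = Z*(2*Z² + 18*Z) (c(Z) = (Z² + 9*Z + 9*Z + Z*Z)*Z = (Z² + 9*Z + 9*Z + Z²)*Z = (2*Z² + 18*Z)*Z = Z*(2*Z² + 18*Z))
1/(-68*21*18 + c(604)) - 186036 = 1/(-68*21*18 + 2*604²*(9 + 604)) - 186036 = 1/(-1428*18 + 2*364816*613) - 186036 = 1/(-25704 + 447264416) - 186036 = 1/447238712 - 186036 = -83202501025631/447238712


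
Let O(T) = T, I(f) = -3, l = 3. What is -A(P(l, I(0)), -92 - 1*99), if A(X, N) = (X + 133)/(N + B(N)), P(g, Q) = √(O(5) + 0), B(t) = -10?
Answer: 133/201 + √5/201 ≈ 0.67282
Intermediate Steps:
P(g, Q) = √5 (P(g, Q) = √(5 + 0) = √5)
A(X, N) = (133 + X)/(-10 + N) (A(X, N) = (X + 133)/(N - 10) = (133 + X)/(-10 + N))
-A(P(l, I(0)), -92 - 1*99) = -(133 + √5)/(-10 + (-92 - 1*99)) = -(133 + √5)/(-10 + (-92 - 99)) = -(133 + √5)/(-10 - 191) = -(133 + √5)/(-201) = -(-1)*(133 + √5)/201 = -(-133/201 - √5/201) = 133/201 + √5/201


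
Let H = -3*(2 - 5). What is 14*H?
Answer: 126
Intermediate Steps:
H = 9 (H = -3*(-3) = 9)
14*H = 14*9 = 126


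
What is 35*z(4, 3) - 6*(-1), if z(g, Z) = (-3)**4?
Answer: 2841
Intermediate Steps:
z(g, Z) = 81
35*z(4, 3) - 6*(-1) = 35*81 - 6*(-1) = 2835 + 6 = 2841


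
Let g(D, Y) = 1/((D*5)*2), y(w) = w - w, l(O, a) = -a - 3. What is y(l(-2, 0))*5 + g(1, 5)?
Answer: ⅒ ≈ 0.10000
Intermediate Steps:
l(O, a) = -3 - a
y(w) = 0
g(D, Y) = 1/(10*D) (g(D, Y) = 1/((5*D)*2) = 1/(10*D))
y(l(-2, 0))*5 + g(1, 5) = 0*5 + (⅒)/1 = 0 + (⅒)*1 = 0 + ⅒ = ⅒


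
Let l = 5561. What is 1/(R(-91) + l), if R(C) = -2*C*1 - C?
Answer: 1/5834 ≈ 0.00017141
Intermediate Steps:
R(C) = -3*C (R(C) = -2*C - C = -3*C)
1/(R(-91) + l) = 1/(-3*(-91) + 5561) = 1/(273 + 5561) = 1/5834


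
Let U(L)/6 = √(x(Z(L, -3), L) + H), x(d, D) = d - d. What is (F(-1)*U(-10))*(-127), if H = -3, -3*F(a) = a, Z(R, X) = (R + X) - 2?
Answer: -254*I*√3 ≈ -439.94*I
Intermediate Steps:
Z(R, X) = -2 + R + X
F(a) = -a/3
x(d, D) = 0
U(L) = 6*I*√3 (U(L) = 6*√(0 - 3) = 6*√(-3) = 6*(I*√3) = 6*I*√3)
(F(-1)*U(-10))*(-127) = ((-⅓*(-1))*(6*I*√3))*(-127) = ((6*I*√3)/3)*(-127) = (2*I*√3)*(-127) = -254*I*√3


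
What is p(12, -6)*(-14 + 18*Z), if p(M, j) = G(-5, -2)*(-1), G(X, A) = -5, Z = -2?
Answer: -250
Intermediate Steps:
p(M, j) = 5 (p(M, j) = -5*(-1) = 5)
p(12, -6)*(-14 + 18*Z) = 5*(-14 + 18*(-2)) = 5*(-14 - 36) = 5*(-50) = -250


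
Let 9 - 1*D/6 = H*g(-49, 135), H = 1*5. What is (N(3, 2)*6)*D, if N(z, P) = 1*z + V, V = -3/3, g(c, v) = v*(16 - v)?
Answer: 5784048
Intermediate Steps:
H = 5
V = -1 (V = -3*⅓ = -1)
N(z, P) = -1 + z (N(z, P) = 1*z - 1 = z - 1 = -1 + z)
D = 482004 (D = 54 - 30*135*(16 - 1*135) = 54 - 30*135*(16 - 135) = 54 - 30*135*(-119) = 54 - 30*(-16065) = 54 - 6*(-80325) = 54 + 481950 = 482004)
(N(3, 2)*6)*D = ((-1 + 3)*6)*482004 = (2*6)*482004 = 12*482004 = 5784048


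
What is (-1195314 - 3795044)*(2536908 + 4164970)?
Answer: -33444770492324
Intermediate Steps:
(-1195314 - 3795044)*(2536908 + 4164970) = -4990358*6701878 = -33444770492324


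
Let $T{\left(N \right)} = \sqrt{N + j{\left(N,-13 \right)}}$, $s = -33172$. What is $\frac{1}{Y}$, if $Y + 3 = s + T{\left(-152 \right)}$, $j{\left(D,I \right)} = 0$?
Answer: $- \frac{33175}{1100580777} - \frac{2 i \sqrt{38}}{1100580777} \approx -3.0143 \cdot 10^{-5} - 1.1202 \cdot 10^{-8} i$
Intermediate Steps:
$T{\left(N \right)} = \sqrt{N}$ ($T{\left(N \right)} = \sqrt{N + 0} = \sqrt{N}$)
$Y = -33175 + 2 i \sqrt{38}$ ($Y = -3 - \left(33172 - \sqrt{-152}\right) = -3 - \left(33172 - 2 i \sqrt{38}\right) = -33175 + 2 i \sqrt{38} \approx -33175.0 + 12.329 i$)
$\frac{1}{Y} = \frac{1}{-33175 + 2 i \sqrt{38}}$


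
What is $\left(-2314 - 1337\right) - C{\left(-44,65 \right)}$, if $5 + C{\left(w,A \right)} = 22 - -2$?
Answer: $-3670$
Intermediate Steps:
$C{\left(w,A \right)} = 19$ ($C{\left(w,A \right)} = -5 + \left(22 - -2\right) = -5 + \left(22 + 2\right) = -5 + 24 = 19$)
$\left(-2314 - 1337\right) - C{\left(-44,65 \right)} = \left(-2314 - 1337\right) - 19 = -3651 - 19 = -3670$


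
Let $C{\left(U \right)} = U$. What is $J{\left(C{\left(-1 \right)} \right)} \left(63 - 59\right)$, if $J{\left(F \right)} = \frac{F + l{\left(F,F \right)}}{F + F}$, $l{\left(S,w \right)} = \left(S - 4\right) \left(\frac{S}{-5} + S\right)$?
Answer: $-6$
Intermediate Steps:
$l{\left(S,w \right)} = \frac{4 S \left(-4 + S\right)}{5}$ ($l{\left(S,w \right)} = \left(-4 + S\right) \left(S \left(- \frac{1}{5}\right) + S\right) = \left(-4 + S\right) \left(- \frac{S}{5} + S\right) = \left(-4 + S\right) \frac{4 S}{5} = \frac{4 S \left(-4 + S\right)}{5}$)
$J{\left(F \right)} = \frac{F + \frac{4 F \left(-4 + F\right)}{5}}{2 F}$ ($J{\left(F \right)} = \frac{F + \frac{4 F \left(-4 + F\right)}{5}}{F + F} = \frac{F + \frac{4 F \left(-4 + F\right)}{5}}{2 F}$)
$J{\left(C{\left(-1 \right)} \right)} \left(63 - 59\right) = \left(- \frac{11}{10} + \frac{2}{5} \left(-1\right)\right) \left(63 - 59\right) = \left(- \frac{11}{10} - \frac{2}{5}\right) \left(63 - 59\right) = \left(- \frac{3}{2}\right) 4 = -6$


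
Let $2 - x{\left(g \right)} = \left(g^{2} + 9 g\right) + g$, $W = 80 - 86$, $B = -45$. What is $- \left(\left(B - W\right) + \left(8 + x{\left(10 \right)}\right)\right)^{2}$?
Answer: $-52441$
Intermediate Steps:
$W = -6$ ($W = 80 - 86 = -6$)
$x{\left(g \right)} = 2 - g^{2} - 10 g$ ($x{\left(g \right)} = 2 - \left(\left(g^{2} + 9 g\right) + g\right) = 2 - \left(g^{2} + 10 g\right) = 2 - g^{2} - 10 g$)
$- \left(\left(B - W\right) + \left(8 + x{\left(10 \right)}\right)\right)^{2} = - \left(\left(-45 - -6\right) + \left(8 - 198\right)\right)^{2} = - \left(\left(-45 + 6\right) + \left(8 - 198\right)\right)^{2} = - \left(-39 + \left(8 - 198\right)\right)^{2} = - \left(-39 - 190\right)^{2} = - \left(-229\right)^{2} = \left(-1\right) 52441 = -52441$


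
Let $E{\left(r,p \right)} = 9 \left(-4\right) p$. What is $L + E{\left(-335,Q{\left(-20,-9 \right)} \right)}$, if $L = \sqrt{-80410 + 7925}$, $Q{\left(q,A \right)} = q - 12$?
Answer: $1152 + i \sqrt{72485} \approx 1152.0 + 269.23 i$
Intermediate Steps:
$Q{\left(q,A \right)} = -12 + q$
$L = i \sqrt{72485}$ ($L = \sqrt{-72485} = i \sqrt{72485} \approx 269.23 i$)
$E{\left(r,p \right)} = - 36 p$
$L + E{\left(-335,Q{\left(-20,-9 \right)} \right)} = i \sqrt{72485} - 36 \left(-12 - 20\right) = i \sqrt{72485} - -1152 = i \sqrt{72485} + 1152 = 1152 + i \sqrt{72485}$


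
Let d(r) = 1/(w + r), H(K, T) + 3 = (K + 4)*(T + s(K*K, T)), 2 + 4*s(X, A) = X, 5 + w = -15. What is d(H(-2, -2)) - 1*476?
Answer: -12377/26 ≈ -476.04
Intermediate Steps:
w = -20 (w = -5 - 15 = -20)
s(X, A) = -1/2 + X/4
H(K, T) = -3 + (4 + K)*(-1/2 + T + K**2/4) (H(K, T) = -3 + (K + 4)*(T + (-1/2 + (K*K)/4)) = -3 + (4 + K)*(T + (-1/2 + K**2/4)) = -3 + (4 + K)*(-1/2 + T + K**2/4))
d(r) = 1/(-20 + r)
d(H(-2, -2)) - 1*476 = 1/(-20 + (-5 + (-2)**2 + 4*(-2) - 1/2*(-2) + (1/4)*(-2)**3 - 2*(-2))) - 1*476 = 1/(-20 + (-5 + 4 - 8 + 1 + (1/4)*(-8) + 4)) - 476 = 1/(-20 + (-5 + 4 - 8 + 1 - 2 + 4)) - 476 = 1/(-20 - 6) - 476 = 1/(-26) - 476 = -1/26 - 476 = -12377/26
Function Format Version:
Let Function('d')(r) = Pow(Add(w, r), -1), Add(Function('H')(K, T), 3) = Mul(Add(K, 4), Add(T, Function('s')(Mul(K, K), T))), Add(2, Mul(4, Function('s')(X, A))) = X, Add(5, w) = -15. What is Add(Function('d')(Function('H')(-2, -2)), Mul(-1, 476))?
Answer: Rational(-12377, 26) ≈ -476.04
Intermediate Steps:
w = -20 (w = Add(-5, -15) = -20)
Function('s')(X, A) = Add(Rational(-1, 2), Mul(Rational(1, 4), X))
Function('H')(K, T) = Add(-3, Mul(Add(4, K), Add(Rational(-1, 2), T, Mul(Rational(1, 4), Pow(K, 2))))) (Function('H')(K, T) = Add(-3, Mul(Add(K, 4), Add(T, Add(Rational(-1, 2), Mul(Rational(1, 4), Mul(K, K)))))) = Add(-3, Mul(Add(4, K), Add(T, Add(Rational(-1, 2), Mul(Rational(1, 4), Pow(K, 2)))))) = Add(-3, Mul(Add(4, K), Add(Rational(-1, 2), T, Mul(Rational(1, 4), Pow(K, 2))))))
Function('d')(r) = Pow(Add(-20, r), -1)
Add(Function('d')(Function('H')(-2, -2)), Mul(-1, 476)) = Add(Pow(Add(-20, Add(-5, Pow(-2, 2), Mul(4, -2), Mul(Rational(-1, 2), -2), Mul(Rational(1, 4), Pow(-2, 3)), Mul(-2, -2))), -1), Mul(-1, 476)) = Add(Pow(Add(-20, Add(-5, 4, -8, 1, Mul(Rational(1, 4), -8), 4)), -1), -476) = Add(Pow(Add(-20, Add(-5, 4, -8, 1, -2, 4)), -1), -476) = Add(Pow(Add(-20, -6), -1), -476) = Add(Pow(-26, -1), -476) = Add(Rational(-1, 26), -476) = Rational(-12377, 26)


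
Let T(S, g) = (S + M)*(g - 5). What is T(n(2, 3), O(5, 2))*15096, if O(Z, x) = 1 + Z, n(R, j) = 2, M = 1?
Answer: 45288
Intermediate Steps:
T(S, g) = (1 + S)*(-5 + g) (T(S, g) = (S + 1)*(g - 5) = (1 + S)*(-5 + g))
T(n(2, 3), O(5, 2))*15096 = (-5 + (1 + 5) - 5*2 + 2*(1 + 5))*15096 = (-5 + 6 - 10 + 2*6)*15096 = (-5 + 6 - 10 + 12)*15096 = 3*15096 = 45288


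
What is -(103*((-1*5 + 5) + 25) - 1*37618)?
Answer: 35043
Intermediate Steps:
-(103*((-1*5 + 5) + 25) - 1*37618) = -(103*((-5 + 5) + 25) - 37618) = -(103*(0 + 25) - 37618) = -(103*25 - 37618) = -(2575 - 37618) = -1*(-35043) = 35043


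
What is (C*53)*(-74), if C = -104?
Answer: 407888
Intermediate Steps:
(C*53)*(-74) = -104*53*(-74) = -5512*(-74) = 407888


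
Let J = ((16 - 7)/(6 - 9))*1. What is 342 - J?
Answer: 345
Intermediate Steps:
J = -3 (J = (9/(-3))*1 = (9*(-1/3))*1 = -3*1 = -3)
342 - J = 342 - 1*(-3) = 342 + 3 = 345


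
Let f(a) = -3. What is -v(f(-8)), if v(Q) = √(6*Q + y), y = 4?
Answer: -I*√14 ≈ -3.7417*I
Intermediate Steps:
v(Q) = √(4 + 6*Q) (v(Q) = √(6*Q + 4) = √(4 + 6*Q))
-v(f(-8)) = -√(4 + 6*(-3)) = -√(4 - 18) = -√(-14) = -I*√14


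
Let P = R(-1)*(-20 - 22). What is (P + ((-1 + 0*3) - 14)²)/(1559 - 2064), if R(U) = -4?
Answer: -393/505 ≈ -0.77822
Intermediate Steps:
P = 168 (P = -4*(-20 - 22) = -4*(-42) = 168)
(P + ((-1 + 0*3) - 14)²)/(1559 - 2064) = (168 + ((-1 + 0*3) - 14)²)/(1559 - 2064) = (168 + ((-1 + 0) - 14)²)/(-505) = (168 + (-1 - 14)²)*(-1/505) = (168 + (-15)²)*(-1/505) = (168 + 225)*(-1/505) = 393*(-1/505) = -393/505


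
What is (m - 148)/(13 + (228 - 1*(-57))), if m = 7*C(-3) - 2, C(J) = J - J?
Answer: -75/149 ≈ -0.50336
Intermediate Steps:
C(J) = 0
m = -2 (m = 7*0 - 2 = 0 - 2 = -2)
(m - 148)/(13 + (228 - 1*(-57))) = (-2 - 148)/(13 + (228 - 1*(-57))) = -150/(13 + (228 + 57)) = -150/(13 + 285) = -150/298 = -150*1/298 = -75/149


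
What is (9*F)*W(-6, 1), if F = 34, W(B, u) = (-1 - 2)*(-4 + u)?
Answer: 2754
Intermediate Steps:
W(B, u) = 12 - 3*u (W(B, u) = -3*(-4 + u) = 12 - 3*u)
(9*F)*W(-6, 1) = (9*34)*(12 - 3*1) = 306*(12 - 3) = 306*9 = 2754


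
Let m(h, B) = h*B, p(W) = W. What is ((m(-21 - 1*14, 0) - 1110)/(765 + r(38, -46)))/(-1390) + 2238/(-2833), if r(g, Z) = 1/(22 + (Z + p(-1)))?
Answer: -5941270593/7530782588 ≈ -0.78893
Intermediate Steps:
r(g, Z) = 1/(21 + Z) (r(g, Z) = 1/(22 + (Z - 1)) = 1/(22 + (-1 + Z)) = 1/(21 + Z))
m(h, B) = B*h
((m(-21 - 1*14, 0) - 1110)/(765 + r(38, -46)))/(-1390) + 2238/(-2833) = ((0*(-21 - 1*14) - 1110)/(765 + 1/(21 - 46)))/(-1390) + 2238/(-2833) = ((0*(-21 - 14) - 1110)/(765 + 1/(-25)))*(-1/1390) + 2238*(-1/2833) = ((0*(-35) - 1110)/(765 - 1/25))*(-1/1390) - 2238/2833 = ((0 - 1110)/(19124/25))*(-1/1390) - 2238/2833 = -1110*25/19124*(-1/1390) - 2238/2833 = -13875/9562*(-1/1390) - 2238/2833 = 2775/2658236 - 2238/2833 = -5941270593/7530782588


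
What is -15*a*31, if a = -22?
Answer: 10230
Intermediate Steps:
-15*a*31 = -15*(-22)*31 = 330*31 = 10230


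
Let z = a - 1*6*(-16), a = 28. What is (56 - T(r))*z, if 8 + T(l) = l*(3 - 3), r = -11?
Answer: 7936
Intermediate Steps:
T(l) = -8 (T(l) = -8 + l*(3 - 3) = -8 + l*0 = -8 + 0 = -8)
z = 124 (z = 28 - 1*6*(-16) = 28 - 6*(-16) = 28 + 96 = 124)
(56 - T(r))*z = (56 - 1*(-8))*124 = (56 + 8)*124 = 64*124 = 7936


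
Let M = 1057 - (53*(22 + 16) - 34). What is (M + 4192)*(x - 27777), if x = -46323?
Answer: -242232900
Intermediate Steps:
M = -923 (M = 1057 - (53*38 - 34) = 1057 - (2014 - 34) = 1057 - 1*1980 = 1057 - 1980 = -923)
(M + 4192)*(x - 27777) = (-923 + 4192)*(-46323 - 27777) = 3269*(-74100) = -242232900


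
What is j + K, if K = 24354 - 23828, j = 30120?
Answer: 30646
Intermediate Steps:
K = 526
j + K = 30120 + 526 = 30646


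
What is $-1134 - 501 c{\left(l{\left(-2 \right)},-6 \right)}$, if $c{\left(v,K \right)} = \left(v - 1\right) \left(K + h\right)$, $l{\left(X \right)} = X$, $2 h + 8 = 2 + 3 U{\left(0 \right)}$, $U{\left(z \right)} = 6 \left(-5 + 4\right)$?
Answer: $-28188$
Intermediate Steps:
$U{\left(z \right)} = -6$ ($U{\left(z \right)} = 6 \left(-1\right) = -6$)
$h = -12$ ($h = -4 + \frac{2 + 3 \left(-6\right)}{2} = -4 + \frac{2 - 18}{2} = -4 + \frac{1}{2} \left(-16\right) = -4 - 8 = -12$)
$c{\left(v,K \right)} = \left(-1 + v\right) \left(-12 + K\right)$ ($c{\left(v,K \right)} = \left(v - 1\right) \left(K - 12\right) = \left(-1 + v\right) \left(-12 + K\right)$)
$-1134 - 501 c{\left(l{\left(-2 \right)},-6 \right)} = -1134 - 501 \left(12 - -6 - -24 - -12\right) = -1134 - 501 \left(12 + 6 + 24 + 12\right) = -1134 - 27054 = -28188$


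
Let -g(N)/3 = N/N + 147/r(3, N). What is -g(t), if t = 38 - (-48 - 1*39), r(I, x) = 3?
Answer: 150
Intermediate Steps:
t = 125 (t = 38 - (-48 - 39) = 38 - 1*(-87) = 38 + 87 = 125)
g(N) = -150 (g(N) = -3*(N/N + 147/3) = -3*(1 + 147*(1/3)) = -3*(1 + 49) = -3*50 = -150)
-g(t) = -1*(-150) = 150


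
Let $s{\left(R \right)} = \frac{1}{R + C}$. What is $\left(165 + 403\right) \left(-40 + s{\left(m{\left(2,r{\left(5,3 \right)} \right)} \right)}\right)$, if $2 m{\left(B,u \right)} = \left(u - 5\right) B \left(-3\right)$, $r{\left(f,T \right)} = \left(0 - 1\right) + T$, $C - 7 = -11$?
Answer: $- \frac{113032}{5} \approx -22606.0$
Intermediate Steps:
$C = -4$ ($C = 7 - 11 = -4$)
$r{\left(f,T \right)} = -1 + T$
$m{\left(B,u \right)} = - \frac{3 B \left(-5 + u\right)}{2}$ ($m{\left(B,u \right)} = \frac{\left(u - 5\right) B \left(-3\right)}{2} = \frac{\left(-5 + u\right) \left(- 3 B\right)}{2} = \frac{\left(-3\right) B \left(-5 + u\right)}{2} = - \frac{3 B \left(-5 + u\right)}{2}$)
$s{\left(R \right)} = \frac{1}{-4 + R}$ ($s{\left(R \right)} = \frac{1}{R - 4} = \frac{1}{-4 + R}$)
$\left(165 + 403\right) \left(-40 + s{\left(m{\left(2,r{\left(5,3 \right)} \right)} \right)}\right) = \left(165 + 403\right) \left(-40 + \frac{1}{-4 + \frac{3}{2} \cdot 2 \left(5 - \left(-1 + 3\right)\right)}\right) = 568 \left(-40 + \frac{1}{-4 + \frac{3}{2} \cdot 2 \left(5 - 2\right)}\right) = 568 \left(-40 + \frac{1}{-4 + \frac{3}{2} \cdot 2 \cdot 3}\right) = 568 \left(-40 + \frac{1}{-4 + 9}\right) = 568 \left(-40 + \frac{1}{5}\right) = 568 \left(- \frac{199}{5}\right) = - \frac{113032}{5}$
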